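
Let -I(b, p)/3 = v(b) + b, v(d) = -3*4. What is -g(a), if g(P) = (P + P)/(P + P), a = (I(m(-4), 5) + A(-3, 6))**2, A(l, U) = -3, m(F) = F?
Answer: -1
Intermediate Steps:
v(d) = -12
I(b, p) = 36 - 3*b (I(b, p) = -3*(-12 + b) = 36 - 3*b)
a = 2025 (a = ((36 - 3*(-4)) - 3)**2 = ((36 + 12) - 3)**2 = (48 - 3)**2 = 45**2 = 2025)
g(P) = 1 (g(P) = (2*P)/((2*P)) = (2*P)*(1/(2*P)) = 1)
-g(a) = -1*1 = -1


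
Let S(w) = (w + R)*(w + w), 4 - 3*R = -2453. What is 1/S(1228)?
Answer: 1/5027432 ≈ 1.9891e-7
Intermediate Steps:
R = 819 (R = 4/3 - ⅓*(-2453) = 4/3 + 2453/3 = 819)
S(w) = 2*w*(819 + w) (S(w) = (w + 819)*(w + w) = (819 + w)*(2*w) = 2*w*(819 + w))
1/S(1228) = 1/(2*1228*(819 + 1228)) = 1/(2*1228*2047) = 1/5027432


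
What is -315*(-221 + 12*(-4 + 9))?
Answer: 50715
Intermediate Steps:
-315*(-221 + 12*(-4 + 9)) = -315*(-221 + 12*5) = -315*(-221 + 60) = -315*(-161) = 50715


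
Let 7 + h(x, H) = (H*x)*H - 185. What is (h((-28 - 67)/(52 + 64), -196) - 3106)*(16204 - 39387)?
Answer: 23368974026/29 ≈ 8.0583e+8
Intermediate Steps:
h(x, H) = -192 + x*H² (h(x, H) = -7 + ((H*x)*H - 185) = -7 + (x*H² - 185) = -7 + (-185 + x*H²) = -192 + x*H²)
(h((-28 - 67)/(52 + 64), -196) - 3106)*(16204 - 39387) = ((-192 + ((-28 - 67)/(52 + 64))*(-196)²) - 3106)*(16204 - 39387) = ((-192 - 95/116*38416) - 3106)*(-23183) = ((-192 - 912380/29) - 3106)*(-23183) = (-917948/29 - 3106)*(-23183) = -1008022/29*(-23183) = 23368974026/29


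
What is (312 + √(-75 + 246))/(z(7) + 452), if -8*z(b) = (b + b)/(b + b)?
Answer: 832/1205 + 8*√19/1205 ≈ 0.71939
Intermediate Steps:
z(b) = -⅛ (z(b) = -(b + b)/(8*(b + b)) = -2*b/(8*(2*b)) = -2*b*1/(2*b)/8 = -⅛*1 = -⅛)
(312 + √(-75 + 246))/(z(7) + 452) = (312 + √(-75 + 246))/(-⅛ + 452) = (312 + √171)/(3615/8) = (312 + 3*√19)*(8/3615) = 832/1205 + 8*√19/1205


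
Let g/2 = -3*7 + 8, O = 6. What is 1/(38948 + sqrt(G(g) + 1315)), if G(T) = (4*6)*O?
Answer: 38948/1516945245 - sqrt(1459)/1516945245 ≈ 2.5650e-5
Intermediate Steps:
g = -26 (g = 2*(-3*7 + 8) = 2*(-21 + 8) = 2*(-13) = -26)
G(T) = 144 (G(T) = (4*6)*6 = 24*6 = 144)
1/(38948 + sqrt(G(g) + 1315)) = 1/(38948 + sqrt(144 + 1315)) = 1/(38948 + sqrt(1459))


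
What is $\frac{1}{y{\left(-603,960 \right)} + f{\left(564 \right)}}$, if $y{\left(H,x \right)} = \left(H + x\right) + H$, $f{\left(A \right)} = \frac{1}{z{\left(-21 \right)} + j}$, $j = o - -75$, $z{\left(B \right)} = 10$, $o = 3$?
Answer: $- \frac{88}{21647} \approx -0.0040652$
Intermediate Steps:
$j = 78$ ($j = 3 - -75 = 3 + 75 = 78$)
$f{\left(A \right)} = \frac{1}{88}$ ($f{\left(A \right)} = \frac{1}{10 + 78} = \frac{1}{88}$)
$y{\left(H,x \right)} = x + 2 H$
$\frac{1}{y{\left(-603,960 \right)} + f{\left(564 \right)}} = \frac{1}{\left(960 + 2 \left(-603\right)\right) + \frac{1}{88}} = \frac{1}{\left(960 - 1206\right) + \frac{1}{88}} = \frac{1}{-246 + \frac{1}{88}} = \frac{1}{- \frac{21647}{88}} = - \frac{88}{21647}$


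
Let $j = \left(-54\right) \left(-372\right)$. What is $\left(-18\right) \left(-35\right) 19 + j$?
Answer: $32058$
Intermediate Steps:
$j = 20088$
$\left(-18\right) \left(-35\right) 19 + j = \left(-18\right) \left(-35\right) 19 + 20088 = 630 \cdot 19 + 20088 = 11970 + 20088 = 32058$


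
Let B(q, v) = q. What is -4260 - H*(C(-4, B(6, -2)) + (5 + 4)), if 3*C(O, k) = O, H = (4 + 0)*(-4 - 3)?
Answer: -12136/3 ≈ -4045.3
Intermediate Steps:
H = -28 (H = 4*(-7) = -28)
C(O, k) = O/3
-4260 - H*(C(-4, B(6, -2)) + (5 + 4)) = -4260 - (-28)*((1/3)*(-4) + (5 + 4)) = -4260 - (-28)*(-4/3 + 9) = -4260 - (-28)*23/3 = -4260 - 1*(-644/3) = -4260 + 644/3 = -12136/3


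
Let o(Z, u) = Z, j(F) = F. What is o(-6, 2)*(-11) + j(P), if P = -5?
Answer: 61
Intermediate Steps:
o(-6, 2)*(-11) + j(P) = -6*(-11) - 5 = 66 - 5 = 61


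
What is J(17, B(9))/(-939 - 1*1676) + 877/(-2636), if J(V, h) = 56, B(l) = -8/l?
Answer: -2440971/6893140 ≈ -0.35412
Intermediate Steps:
J(17, B(9))/(-939 - 1*1676) + 877/(-2636) = 56/(-939 - 1*1676) + 877/(-2636) = 56/(-939 - 1676) + 877*(-1/2636) = 56/(-2615) - 877/2636 = 56*(-1/2615) - 877/2636 = -56/2615 - 877/2636 = -2440971/6893140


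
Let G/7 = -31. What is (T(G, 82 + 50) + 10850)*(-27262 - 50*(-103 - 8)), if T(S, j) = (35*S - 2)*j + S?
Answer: 21542016752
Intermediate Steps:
G = -217 (G = 7*(-31) = -217)
T(S, j) = S + j*(-2 + 35*S) (T(S, j) = (-2 + 35*S)*j + S = j*(-2 + 35*S) + S = S + j*(-2 + 35*S))
(T(G, 82 + 50) + 10850)*(-27262 - 50*(-103 - 8)) = ((-217 - 2*(82 + 50) + 35*(-217)*(82 + 50)) + 10850)*(-27262 - 50*(-103 - 8)) = ((-217 - 2*132 + 35*(-217)*132) + 10850)*(-27262 - 50*(-111)) = ((-217 - 264 - 1002540) + 10850)*(-27262 + 5550) = (-1003021 + 10850)*(-21712) = -992171*(-21712) = 21542016752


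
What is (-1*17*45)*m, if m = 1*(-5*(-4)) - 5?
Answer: -11475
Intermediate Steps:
m = 15 (m = 1*20 - 5 = 20 - 5 = 15)
(-1*17*45)*m = (-1*17*45)*15 = -17*45*15 = -765*15 = -11475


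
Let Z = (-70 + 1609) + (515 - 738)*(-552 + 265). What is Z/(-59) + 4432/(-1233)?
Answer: -81072308/72747 ≈ -1114.4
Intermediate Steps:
Z = 65540 (Z = 1539 - 223*(-287) = 1539 + 64001 = 65540)
Z/(-59) + 4432/(-1233) = 65540/(-59) + 4432/(-1233) = 65540*(-1/59) + 4432*(-1/1233) = -65540/59 - 4432/1233 = -81072308/72747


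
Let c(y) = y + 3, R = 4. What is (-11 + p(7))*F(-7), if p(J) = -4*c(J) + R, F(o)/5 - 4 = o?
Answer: 705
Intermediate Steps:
F(o) = 20 + 5*o
c(y) = 3 + y
p(J) = -8 - 4*J (p(J) = -4*(3 + J) + 4 = (-12 - 4*J) + 4 = -8 - 4*J)
(-11 + p(7))*F(-7) = (-11 + (-8 - 4*7))*(20 + 5*(-7)) = (-11 + (-8 - 28))*(20 - 35) = (-11 - 36)*(-15) = -47*(-15) = 705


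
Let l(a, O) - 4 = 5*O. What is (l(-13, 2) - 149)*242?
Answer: -32670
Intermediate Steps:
l(a, O) = 4 + 5*O
(l(-13, 2) - 149)*242 = ((4 + 5*2) - 149)*242 = ((4 + 10) - 149)*242 = (14 - 149)*242 = -135*242 = -32670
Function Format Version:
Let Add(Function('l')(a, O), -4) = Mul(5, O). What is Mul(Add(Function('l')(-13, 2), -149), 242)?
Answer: -32670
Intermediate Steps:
Function('l')(a, O) = Add(4, Mul(5, O))
Mul(Add(Function('l')(-13, 2), -149), 242) = Mul(Add(Add(4, Mul(5, 2)), -149), 242) = Mul(Add(Add(4, 10), -149), 242) = Mul(Add(14, -149), 242) = Mul(-135, 242) = -32670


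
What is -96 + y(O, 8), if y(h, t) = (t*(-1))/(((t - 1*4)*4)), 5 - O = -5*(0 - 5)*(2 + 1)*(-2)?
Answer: -193/2 ≈ -96.500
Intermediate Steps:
O = 155 (O = 5 - (-5*(0 - 5)*(2 + 1))*(-2) = 5 - (-(-25)*3)*(-2) = 5 - (-5*(-15))*(-2) = 5 - 75*(-2) = 5 - 1*(-150) = 5 + 150 = 155)
y(h, t) = -t/(-16 + 4*t) (y(h, t) = (-t)/(((t - 4)*4)) = (-t)/(((-4 + t)*4)) = (-t)/(-16 + 4*t) = -t/(-16 + 4*t))
-96 + y(O, 8) = -96 - 1*8/(-16 + 4*8) = -96 - 1*8/(-16 + 32) = -96 - 1*8/16 = -96 - 1*8*1/16 = -96 - ½ = -193/2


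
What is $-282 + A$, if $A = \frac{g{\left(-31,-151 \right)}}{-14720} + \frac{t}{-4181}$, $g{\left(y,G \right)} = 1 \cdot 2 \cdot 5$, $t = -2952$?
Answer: $- \frac{1731208661}{6154432} \approx -281.29$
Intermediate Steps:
$g{\left(y,G \right)} = 10$ ($g{\left(y,G \right)} = 2 \cdot 5 = 10$)
$A = \frac{4341163}{6154432}$ ($A = \frac{10}{-14720} - \frac{2952}{-4181} = 10 \left(- \frac{1}{14720}\right) - - \frac{2952}{4181} = - \frac{1}{1472} + \frac{2952}{4181} = \frac{4341163}{6154432} \approx 0.70537$)
$-282 + A = -282 + \frac{4341163}{6154432} = - \frac{1731208661}{6154432}$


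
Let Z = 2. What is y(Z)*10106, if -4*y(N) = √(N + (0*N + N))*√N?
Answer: -5053*√2 ≈ -7146.0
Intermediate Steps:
y(N) = -N*√2/4 (y(N) = -√(N + (0*N + N))*√N/4 = -√(N + (0 + N))*√N/4 = -√(N + N)*√N/4 = -√(2*N)*√N/4 = -√2*√N*√N/4 = -N*√2/4)
y(Z)*10106 = -¼*2*√2*10106 = -√2/2*10106 = -5053*√2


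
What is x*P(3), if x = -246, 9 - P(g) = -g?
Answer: -2952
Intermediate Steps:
P(g) = 9 + g (P(g) = 9 - (-1)*g = 9 + g)
x*P(3) = -246*(9 + 3) = -246*12 = -2952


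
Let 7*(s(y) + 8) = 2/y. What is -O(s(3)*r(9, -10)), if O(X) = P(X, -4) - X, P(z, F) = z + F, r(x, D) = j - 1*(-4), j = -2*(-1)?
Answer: 4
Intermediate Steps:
j = 2
s(y) = -8 + 2/(7*y) (s(y) = -8 + (2/y)/7 = -8 + 2/(7*y))
r(x, D) = 6 (r(x, D) = 2 - 1*(-4) = 2 + 4 = 6)
P(z, F) = F + z
O(X) = -4 (O(X) = (-4 + X) - X = -4)
-O(s(3)*r(9, -10)) = -1*(-4) = 4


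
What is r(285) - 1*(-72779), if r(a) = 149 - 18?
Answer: 72910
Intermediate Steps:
r(a) = 131
r(285) - 1*(-72779) = 131 - 1*(-72779) = 131 + 72779 = 72910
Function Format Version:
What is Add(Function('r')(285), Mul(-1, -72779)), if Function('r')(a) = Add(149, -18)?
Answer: 72910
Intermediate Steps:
Function('r')(a) = 131
Add(Function('r')(285), Mul(-1, -72779)) = Add(131, Mul(-1, -72779)) = Add(131, 72779) = 72910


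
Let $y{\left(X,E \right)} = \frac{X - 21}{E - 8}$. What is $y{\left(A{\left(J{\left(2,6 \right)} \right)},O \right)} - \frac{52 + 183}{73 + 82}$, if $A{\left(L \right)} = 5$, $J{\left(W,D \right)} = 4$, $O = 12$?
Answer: $- \frac{171}{31} \approx -5.5161$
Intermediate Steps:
$y{\left(X,E \right)} = \frac{-21 + X}{-8 + E}$
$y{\left(A{\left(J{\left(2,6 \right)} \right)},O \right)} - \frac{52 + 183}{73 + 82} = \frac{-21 + 5}{-8 + 12} - \frac{52 + 183}{73 + 82} = \frac{1}{4} \left(-16\right) - \frac{235}{155} = \frac{1}{4} \left(-16\right) - 235 \cdot \frac{1}{155} = -4 - \frac{47}{31} = - \frac{171}{31}$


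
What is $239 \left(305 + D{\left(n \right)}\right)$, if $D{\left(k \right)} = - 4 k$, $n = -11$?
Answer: $83411$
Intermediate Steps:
$239 \left(305 + D{\left(n \right)}\right) = 239 \left(305 - -44\right) = 239 \left(305 + 44\right) = 239 \cdot 349 = 83411$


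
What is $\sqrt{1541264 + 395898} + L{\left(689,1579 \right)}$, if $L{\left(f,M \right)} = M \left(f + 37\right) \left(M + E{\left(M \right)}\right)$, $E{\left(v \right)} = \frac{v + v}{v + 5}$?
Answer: $\frac{21748541243}{12} + \sqrt{1937162} \approx 1.8124 \cdot 10^{9}$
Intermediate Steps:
$E{\left(v \right)} = \frac{2 v}{5 + v}$
$L{\left(f,M \right)} = M \left(37 + f\right) \left(M + \frac{2 M}{5 + M}\right)$ ($L{\left(f,M \right)} = M \left(f + 37\right) \left(M + \frac{2 M}{5 + M}\right) = M \left(37 + f\right) \left(M + \frac{2 M}{5 + M}\right)$)
$\sqrt{1541264 + 395898} + L{\left(689,1579 \right)} = \sqrt{1541264 + 395898} + \frac{1579^{2} \left(74 + 2 \cdot 689 + \left(5 + 1579\right) \left(37 + 689\right)\right)}{5 + 1579} = \sqrt{1937162} + \frac{2493241 \left(74 + 1378 + 1584 \cdot 726\right)}{1584} = \sqrt{1937162} + 2493241 \cdot \frac{1}{1584} \left(74 + 1378 + 1149984\right) = \sqrt{1937162} + 2493241 \cdot \frac{1}{1584} \cdot 1151436 = \sqrt{1937162} + \frac{21748541243}{12} = \frac{21748541243}{12} + \sqrt{1937162}$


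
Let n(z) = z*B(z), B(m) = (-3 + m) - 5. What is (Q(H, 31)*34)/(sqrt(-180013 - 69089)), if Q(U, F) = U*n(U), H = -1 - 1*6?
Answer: 595*I*sqrt(27678)/1977 ≈ 50.07*I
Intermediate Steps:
B(m) = -8 + m
n(z) = z*(-8 + z)
H = -7 (H = -1 - 6 = -7)
Q(U, F) = U**2*(-8 + U) (Q(U, F) = U*(U*(-8 + U)) = U**2*(-8 + U))
(Q(H, 31)*34)/(sqrt(-180013 - 69089)) = (((-7)**2*(-8 - 7))*34)/(sqrt(-180013 - 69089)) = ((49*(-15))*34)/(sqrt(-249102)) = (-735*34)/((3*I*sqrt(27678))) = -(-595)*I*sqrt(27678)/1977 = 595*I*sqrt(27678)/1977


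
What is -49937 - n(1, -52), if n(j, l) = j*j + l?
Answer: -49886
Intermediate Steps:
n(j, l) = l + j² (n(j, l) = j² + l = l + j²)
-49937 - n(1, -52) = -49937 - (-52 + 1²) = -49937 - (-52 + 1) = -49937 - 1*(-51) = -49937 + 51 = -49886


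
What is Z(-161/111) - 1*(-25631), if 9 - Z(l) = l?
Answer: 2846201/111 ≈ 25641.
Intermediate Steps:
Z(l) = 9 - l
Z(-161/111) - 1*(-25631) = (9 - (-161)/111) - 1*(-25631) = (9 - (-161)/111) + 25631 = (9 - 1*(-161/111)) + 25631 = (9 + 161/111) + 25631 = 1160/111 + 25631 = 2846201/111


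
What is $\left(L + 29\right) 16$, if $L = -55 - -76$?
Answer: $800$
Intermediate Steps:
$L = 21$ ($L = -55 + 76 = 21$)
$\left(L + 29\right) 16 = \left(21 + 29\right) 16 = 50 \cdot 16 = 800$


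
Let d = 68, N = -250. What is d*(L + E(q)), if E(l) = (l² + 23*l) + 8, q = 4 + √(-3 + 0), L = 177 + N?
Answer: 2720 + 2108*I*√3 ≈ 2720.0 + 3651.2*I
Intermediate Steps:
L = -73 (L = 177 - 250 = -73)
q = 4 + I*√3 (q = 4 + √(-3) = 4 + I*√3 ≈ 4.0 + 1.732*I)
E(l) = 8 + l² + 23*l
d*(L + E(q)) = 68*(-73 + (8 + (4 + I*√3)² + 23*(4 + I*√3))) = 68*(-73 + (8 + (4 + I*√3)² + (92 + 23*I*√3))) = 68*(-73 + (100 + (4 + I*√3)² + 23*I*√3)) = 68*(27 + (4 + I*√3)² + 23*I*√3) = 1836 + 68*(4 + I*√3)² + 1564*I*√3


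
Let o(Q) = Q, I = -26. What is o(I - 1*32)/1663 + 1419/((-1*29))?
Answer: -2361479/48227 ≈ -48.966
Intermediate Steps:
o(I - 1*32)/1663 + 1419/((-1*29)) = (-26 - 1*32)/1663 + 1419/((-1*29)) = (-26 - 32)*(1/1663) + 1419/(-29) = -58*1/1663 + 1419*(-1/29) = -58/1663 - 1419/29 = -2361479/48227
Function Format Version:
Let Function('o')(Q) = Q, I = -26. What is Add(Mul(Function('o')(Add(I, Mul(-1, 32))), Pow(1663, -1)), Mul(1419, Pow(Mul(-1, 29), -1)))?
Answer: Rational(-2361479, 48227) ≈ -48.966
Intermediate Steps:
Add(Mul(Function('o')(Add(I, Mul(-1, 32))), Pow(1663, -1)), Mul(1419, Pow(Mul(-1, 29), -1))) = Add(Mul(Add(-26, Mul(-1, 32)), Pow(1663, -1)), Mul(1419, Pow(Mul(-1, 29), -1))) = Add(Mul(Add(-26, -32), Rational(1, 1663)), Mul(1419, Pow(-29, -1))) = Add(Mul(-58, Rational(1, 1663)), Mul(1419, Rational(-1, 29))) = Add(Rational(-58, 1663), Rational(-1419, 29)) = Rational(-2361479, 48227)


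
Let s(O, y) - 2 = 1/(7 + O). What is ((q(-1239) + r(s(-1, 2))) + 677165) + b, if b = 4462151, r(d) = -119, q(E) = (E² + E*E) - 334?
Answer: 8209105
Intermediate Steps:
q(E) = -334 + 2*E² (q(E) = (E² + E²) - 334 = 2*E² - 334 = -334 + 2*E²)
s(O, y) = 2 + 1/(7 + O)
((q(-1239) + r(s(-1, 2))) + 677165) + b = (((-334 + 2*(-1239)²) - 119) + 677165) + 4462151 = (((-334 + 2*1535121) - 119) + 677165) + 4462151 = (((-334 + 3070242) - 119) + 677165) + 4462151 = ((3069908 - 119) + 677165) + 4462151 = (3069789 + 677165) + 4462151 = 3746954 + 4462151 = 8209105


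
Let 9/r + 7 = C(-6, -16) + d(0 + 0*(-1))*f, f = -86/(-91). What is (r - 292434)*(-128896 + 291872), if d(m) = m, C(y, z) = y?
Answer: -619577873376/13 ≈ -4.7660e+10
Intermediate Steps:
f = 86/91 (f = -86*(-1/91) = 86/91 ≈ 0.94506)
r = -9/13 (r = 9/(-7 + (-6 + (0 + 0*(-1))*(86/91))) = 9/(-7 + (-6 + (0 + 0)*(86/91))) = 9/(-7 + (-6 + 0*(86/91))) = 9/(-7 + (-6 + 0)) = 9/(-7 - 6) = 9/(-13) = 9*(-1/13) = -9/13 ≈ -0.69231)
(r - 292434)*(-128896 + 291872) = (-9/13 - 292434)*(-128896 + 291872) = -3801651/13*162976 = -619577873376/13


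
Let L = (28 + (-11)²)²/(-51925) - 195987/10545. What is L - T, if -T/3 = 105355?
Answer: 11536713563907/36503275 ≈ 3.1605e+5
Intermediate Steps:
T = -316065 (T = -3*105355 = -316065)
L = -694048968/36503275 (L = (28 + 121)²*(-1/51925) - 195987*1/10545 = 149²*(-1/51925) - 65329/3515 = 22201*(-1/51925) - 65329/3515 = -22201/51925 - 65329/3515 = -694048968/36503275 ≈ -19.013)
L - T = -694048968/36503275 - 1*(-316065) = -694048968/36503275 + 316065 = 11536713563907/36503275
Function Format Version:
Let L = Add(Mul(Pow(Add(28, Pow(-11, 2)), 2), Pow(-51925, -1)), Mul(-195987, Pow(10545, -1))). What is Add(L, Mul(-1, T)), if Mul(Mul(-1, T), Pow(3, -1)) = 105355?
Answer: Rational(11536713563907, 36503275) ≈ 3.1605e+5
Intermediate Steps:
T = -316065 (T = Mul(-3, 105355) = -316065)
L = Rational(-694048968, 36503275) (L = Add(Mul(Pow(Add(28, 121), 2), Rational(-1, 51925)), Mul(-195987, Rational(1, 10545))) = Add(Mul(Pow(149, 2), Rational(-1, 51925)), Rational(-65329, 3515)) = Add(Mul(22201, Rational(-1, 51925)), Rational(-65329, 3515)) = Add(Rational(-22201, 51925), Rational(-65329, 3515)) = Rational(-694048968, 36503275) ≈ -19.013)
Add(L, Mul(-1, T)) = Add(Rational(-694048968, 36503275), Mul(-1, -316065)) = Add(Rational(-694048968, 36503275), 316065) = Rational(11536713563907, 36503275)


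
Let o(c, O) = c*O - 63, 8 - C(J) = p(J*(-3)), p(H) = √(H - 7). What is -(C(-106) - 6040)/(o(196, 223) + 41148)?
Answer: 6032/84793 + √311/84793 ≈ 0.071346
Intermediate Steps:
p(H) = √(-7 + H)
C(J) = 8 - √(-7 - 3*J) (C(J) = 8 - √(-7 + J*(-3)) = 8 - √(-7 - 3*J))
o(c, O) = -63 + O*c (o(c, O) = O*c - 63 = -63 + O*c)
-(C(-106) - 6040)/(o(196, 223) + 41148) = -((8 - √(-7 - 3*(-106))) - 6040)/((-63 + 223*196) + 41148) = -((8 - √(-7 + 318)) - 6040)/((-63 + 43708) + 41148) = -((8 - √311) - 6040)/(43645 + 41148) = -(-6032 - √311)/84793 = -(-6032/84793 - √311/84793) = 6032/84793 + √311/84793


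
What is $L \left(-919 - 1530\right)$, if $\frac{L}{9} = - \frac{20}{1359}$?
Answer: $\frac{48980}{151} \approx 324.37$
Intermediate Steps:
$L = - \frac{20}{151}$ ($L = 9 \left(- \frac{20}{1359}\right) = - \frac{20}{151} \approx -0.13245$)
$L \left(-919 - 1530\right) = - \frac{20 \left(-919 - 1530\right)}{151} = \left(- \frac{20}{151}\right) \left(-2449\right) = \frac{48980}{151}$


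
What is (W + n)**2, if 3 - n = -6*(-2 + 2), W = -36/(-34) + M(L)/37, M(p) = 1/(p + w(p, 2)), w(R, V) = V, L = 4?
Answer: 235162225/14243076 ≈ 16.511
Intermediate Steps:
M(p) = 1/(2 + p) (M(p) = 1/(p + 2) = 1/(2 + p))
W = 4013/3774 (W = -36/(-34) + 1/((2 + 4)*37) = -36*(-1/34) + (1/37)/6 = 18/17 + (1/6)*(1/37) = 18/17 + 1/222 = 4013/3774 ≈ 1.0633)
n = 3 (n = 3 - (-6)*(-2 + 2) = 3 - (-6)*0 = 3 - 1*0 = 3 + 0 = 3)
(W + n)**2 = (4013/3774 + 3)**2 = (15335/3774)**2 = 235162225/14243076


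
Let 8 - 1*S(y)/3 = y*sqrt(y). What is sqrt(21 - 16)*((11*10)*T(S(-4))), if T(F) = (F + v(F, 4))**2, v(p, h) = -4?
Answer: sqrt(5)*(-19360 + 105600*I) ≈ -43290.0 + 2.3613e+5*I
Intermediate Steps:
S(y) = 24 - 3*y**(3/2) (S(y) = 24 - 3*y*sqrt(y) = 24 - 3*y**(3/2))
T(F) = (-4 + F)**2 (T(F) = (F - 4)**2 = (-4 + F)**2)
sqrt(21 - 16)*((11*10)*T(S(-4))) = sqrt(21 - 16)*((11*10)*(-4 + (24 - (-24)*I))**2) = sqrt(5)*(110*(-4 + (24 - (-24)*I))**2) = sqrt(5)*(110*(-4 + (24 + 24*I))**2) = sqrt(5)*(110*(20 + 24*I)**2) = 110*sqrt(5)*(20 + 24*I)**2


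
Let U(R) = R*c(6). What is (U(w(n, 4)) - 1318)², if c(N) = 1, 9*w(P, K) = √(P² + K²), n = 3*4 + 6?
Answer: 140707384/81 - 5272*√85/9 ≈ 1.7317e+6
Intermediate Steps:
n = 18 (n = 12 + 6 = 18)
w(P, K) = √(K² + P²)/9 (w(P, K) = √(P² + K²)/9 = √(K² + P²)/9)
U(R) = R (U(R) = R*1 = R)
(U(w(n, 4)) - 1318)² = (√(4² + 18²)/9 - 1318)² = (√(16 + 324)/9 - 1318)² = (√340/9 - 1318)² = ((2*√85)/9 - 1318)² = (2*√85/9 - 1318)² = (-1318 + 2*√85/9)²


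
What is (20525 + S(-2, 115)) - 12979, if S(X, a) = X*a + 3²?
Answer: 7325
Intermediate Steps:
S(X, a) = 9 + X*a (S(X, a) = X*a + 9 = 9 + X*a)
(20525 + S(-2, 115)) - 12979 = (20525 + (9 - 2*115)) - 12979 = (20525 + (9 - 230)) - 12979 = (20525 - 221) - 12979 = 20304 - 12979 = 7325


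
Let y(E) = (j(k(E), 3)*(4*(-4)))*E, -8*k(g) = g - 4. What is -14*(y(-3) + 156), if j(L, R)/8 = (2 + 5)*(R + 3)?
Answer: -227976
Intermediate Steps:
k(g) = ½ - g/8 (k(g) = -(g - 4)/8 = -(-4 + g)/8 = ½ - g/8)
j(L, R) = 168 + 56*R (j(L, R) = 8*((2 + 5)*(R + 3)) = 8*(7*(3 + R)) = 8*(21 + 7*R) = 168 + 56*R)
y(E) = -5376*E (y(E) = ((168 + 56*3)*(4*(-4)))*E = ((168 + 168)*(-16))*E = (336*(-16))*E = -5376*E)
-14*(y(-3) + 156) = -14*(-5376*(-3) + 156) = -14*(16128 + 156) = -14*16284 = -227976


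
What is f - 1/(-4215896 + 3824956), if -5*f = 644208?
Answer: -50369335103/390940 ≈ -1.2884e+5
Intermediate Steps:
f = -644208/5 (f = -⅕*644208 = -644208/5 ≈ -1.2884e+5)
f - 1/(-4215896 + 3824956) = -644208/5 - 1/(-4215896 + 3824956) = -644208/5 - 1/(-390940) = -644208/5 - 1*(-1/390940) = -644208/5 + 1/390940 = -50369335103/390940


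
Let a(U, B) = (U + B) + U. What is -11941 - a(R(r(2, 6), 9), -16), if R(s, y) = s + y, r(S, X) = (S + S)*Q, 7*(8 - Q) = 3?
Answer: -84025/7 ≈ -12004.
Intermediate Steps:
Q = 53/7 (Q = 8 - ⅐*3 = 8 - 3/7 = 53/7 ≈ 7.5714)
r(S, X) = 106*S/7 (r(S, X) = (S + S)*(53/7) = (2*S)*(53/7) = 106*S/7)
a(U, B) = B + 2*U (a(U, B) = (B + U) + U = B + 2*U)
-11941 - a(R(r(2, 6), 9), -16) = -11941 - (-16 + 2*((106/7)*2 + 9)) = -11941 - (-16 + 2*(212/7 + 9)) = -11941 - (-16 + 2*(275/7)) = -11941 - (-16 + 550/7) = -11941 - 1*438/7 = -11941 - 438/7 = -84025/7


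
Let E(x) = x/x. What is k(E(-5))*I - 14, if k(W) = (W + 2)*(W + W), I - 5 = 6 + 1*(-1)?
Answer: 46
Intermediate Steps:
E(x) = 1
I = 10 (I = 5 + (6 + 1*(-1)) = 5 + (6 - 1) = 5 + 5 = 10)
k(W) = 2*W*(2 + W) (k(W) = (2 + W)*(2*W) = 2*W*(2 + W))
k(E(-5))*I - 14 = (2*1*(2 + 1))*10 - 14 = (2*1*3)*10 - 14 = 6*10 - 14 = 60 - 14 = 46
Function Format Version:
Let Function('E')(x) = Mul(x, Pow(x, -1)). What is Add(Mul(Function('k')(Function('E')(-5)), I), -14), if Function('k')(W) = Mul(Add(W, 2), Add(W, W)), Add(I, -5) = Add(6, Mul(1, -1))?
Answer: 46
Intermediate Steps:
Function('E')(x) = 1
I = 10 (I = Add(5, Add(6, Mul(1, -1))) = Add(5, Add(6, -1)) = Add(5, 5) = 10)
Function('k')(W) = Mul(2, W, Add(2, W)) (Function('k')(W) = Mul(Add(2, W), Mul(2, W)) = Mul(2, W, Add(2, W)))
Add(Mul(Function('k')(Function('E')(-5)), I), -14) = Add(Mul(Mul(2, 1, Add(2, 1)), 10), -14) = Add(Mul(Mul(2, 1, 3), 10), -14) = Add(Mul(6, 10), -14) = Add(60, -14) = 46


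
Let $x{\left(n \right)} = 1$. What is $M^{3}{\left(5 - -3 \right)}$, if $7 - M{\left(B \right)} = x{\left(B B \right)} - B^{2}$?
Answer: $343000$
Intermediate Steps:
$M{\left(B \right)} = 6 + B^{2}$ ($M{\left(B \right)} = 7 - \left(1 - B^{2}\right) = 7 + \left(-1 + B^{2}\right) = 6 + B^{2}$)
$M^{3}{\left(5 - -3 \right)} = \left(6 + \left(5 - -3\right)^{2}\right)^{3} = \left(6 + \left(5 + 3\right)^{2}\right)^{3} = \left(6 + 8^{2}\right)^{3} = \left(6 + 64\right)^{3} = 70^{3} = 343000$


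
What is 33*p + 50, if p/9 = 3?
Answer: 941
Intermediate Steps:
p = 27 (p = 9*3 = 27)
33*p + 50 = 33*27 + 50 = 891 + 50 = 941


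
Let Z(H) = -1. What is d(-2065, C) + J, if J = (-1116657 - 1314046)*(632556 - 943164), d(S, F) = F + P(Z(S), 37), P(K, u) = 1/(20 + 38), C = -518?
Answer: 43789756220549/58 ≈ 7.5500e+11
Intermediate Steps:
P(K, u) = 1/58
d(S, F) = 1/58 + F (d(S, F) = F + 1/58 = 1/58 + F)
J = 754995797424 (J = -2430703*(-310608) = 754995797424)
d(-2065, C) + J = (1/58 - 518) + 754995797424 = -30043/58 + 754995797424 = 43789756220549/58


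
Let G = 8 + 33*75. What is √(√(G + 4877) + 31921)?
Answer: √(31921 + 8*√115) ≈ 178.90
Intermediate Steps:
G = 2483 (G = 8 + 2475 = 2483)
√(√(G + 4877) + 31921) = √(√(2483 + 4877) + 31921) = √(√7360 + 31921) = √(8*√115 + 31921) = √(31921 + 8*√115)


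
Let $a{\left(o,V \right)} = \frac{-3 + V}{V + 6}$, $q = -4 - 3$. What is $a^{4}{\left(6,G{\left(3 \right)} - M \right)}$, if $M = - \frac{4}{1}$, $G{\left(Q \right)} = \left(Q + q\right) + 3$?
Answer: $0$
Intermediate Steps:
$q = -7$ ($q = -4 - 3 = -7$)
$G{\left(Q \right)} = -4 + Q$ ($G{\left(Q \right)} = \left(Q - 7\right) + 3 = \left(-7 + Q\right) + 3 = -4 + Q$)
$M = -4$ ($M = \left(-4\right) 1 = -4$)
$a{\left(o,V \right)} = \frac{-3 + V}{6 + V}$
$a^{4}{\left(6,G{\left(3 \right)} - M \right)} = \left(\frac{-3 + \left(\left(-4 + 3\right) - -4\right)}{6 + \left(\left(-4 + 3\right) - -4\right)}\right)^{4} = \left(\frac{-3 + \left(-1 + 4\right)}{6 + \left(-1 + 4\right)}\right)^{4} = \left(\frac{-3 + 3}{6 + 3}\right)^{4} = \left(\frac{1}{9} \cdot 0\right)^{4} = 0^{4} = 0$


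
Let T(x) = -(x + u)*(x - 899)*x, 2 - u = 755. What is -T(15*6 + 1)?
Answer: 48675536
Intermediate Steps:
u = -753 (u = 2 - 1*755 = 2 - 755 = -753)
T(x) = -x*(-899 + x)*(-753 + x) (T(x) = -(x - 753)*(x - 899)*x = -(-753 + x)*(-899 + x)*x = -(-899 + x)*(-753 + x)*x = -x*(-899 + x)*(-753 + x))
-T(15*6 + 1) = -(15*6 + 1)*(-676947 - (15*6 + 1)² + 1652*(15*6 + 1)) = -(90 + 1)*(-676947 - (90 + 1)² + 1652*(90 + 1)) = -91*(-676947 - 1*91² + 1652*91) = -91*(-676947 - 1*8281 + 150332) = -91*(-676947 - 8281 + 150332) = -91*(-534896) = -1*(-48675536) = 48675536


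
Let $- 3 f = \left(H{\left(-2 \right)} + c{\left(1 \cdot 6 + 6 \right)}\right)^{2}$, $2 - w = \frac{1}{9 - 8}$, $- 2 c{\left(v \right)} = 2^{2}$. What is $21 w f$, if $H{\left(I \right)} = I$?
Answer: $-112$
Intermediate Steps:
$c{\left(v \right)} = -2$ ($c{\left(v \right)} = - \frac{2^{2}}{2} = \left(- \frac{1}{2}\right) 4 = -2$)
$w = 1$ ($w = 2 - \frac{1}{9 - 8} = 2 - 1^{-1} = 2 - 1 = 1$)
$f = - \frac{16}{3}$ ($f = - \frac{\left(-2 - 2\right)^{2}}{3} = - \frac{\left(-4\right)^{2}}{3} = \left(- \frac{1}{3}\right) 16 = - \frac{16}{3} \approx -5.3333$)
$21 w f = 21 \cdot 1 \left(- \frac{16}{3}\right) = 21 \left(- \frac{16}{3}\right) = -112$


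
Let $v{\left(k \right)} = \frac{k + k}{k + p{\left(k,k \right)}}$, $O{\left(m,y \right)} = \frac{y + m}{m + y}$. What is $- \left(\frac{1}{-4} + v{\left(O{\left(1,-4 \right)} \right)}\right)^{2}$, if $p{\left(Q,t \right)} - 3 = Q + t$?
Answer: $- \frac{1}{144} \approx -0.0069444$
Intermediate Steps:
$p{\left(Q,t \right)} = 3 + Q + t$ ($p{\left(Q,t \right)} = 3 + \left(Q + t\right) = 3 + Q + t$)
$O{\left(m,y \right)} = 1$ ($O{\left(m,y \right)} = \frac{m + y}{m + y} = 1$)
$v{\left(k \right)} = \frac{2 k}{3 + 3 k}$ ($v{\left(k \right)} = \frac{k + k}{k + \left(3 + k + k\right)} = \frac{2 k}{k + \left(3 + 2 k\right)} = \frac{2 k}{3 + 3 k}$)
$- \left(\frac{1}{-4} + v{\left(O{\left(1,-4 \right)} \right)}\right)^{2} = - \left(\frac{1}{-4} + \frac{2}{3} \cdot 1 \frac{1}{1 + 1}\right)^{2} = - \left(- \frac{1}{4} + \frac{2}{3} \cdot 1 \cdot \frac{1}{2}\right)^{2} = - \left(- \frac{1}{4} + \frac{1}{3}\right)^{2} = - \frac{1}{144}$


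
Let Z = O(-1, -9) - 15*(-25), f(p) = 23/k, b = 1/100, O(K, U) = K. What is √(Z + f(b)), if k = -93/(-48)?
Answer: √370822/31 ≈ 19.644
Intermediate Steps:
k = 31/16 (k = -93*(-1/48) = 31/16 ≈ 1.9375)
b = 1/100 ≈ 0.010000
f(p) = 368/31 (f(p) = 23/(31/16) = 23*(16/31) = 368/31)
Z = 374 (Z = -1 - 15*(-25) = -1 + 375 = 374)
√(Z + f(b)) = √(374 + 368/31) = √(11962/31) = √370822/31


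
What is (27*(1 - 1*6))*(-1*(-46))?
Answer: -6210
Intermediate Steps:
(27*(1 - 1*6))*(-1*(-46)) = (27*(1 - 6))*46 = (27*(-5))*46 = -135*46 = -6210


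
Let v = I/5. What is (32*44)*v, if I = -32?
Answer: -45056/5 ≈ -9011.2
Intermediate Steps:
v = -32/5 ≈ -6.4000
(32*44)*v = (32*44)*(-32/5) = 1408*(-32/5) = -45056/5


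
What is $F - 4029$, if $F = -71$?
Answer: $-4100$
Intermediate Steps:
$F - 4029 = -71 - 4029 = -4100$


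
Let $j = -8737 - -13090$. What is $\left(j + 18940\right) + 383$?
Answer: $23676$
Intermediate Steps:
$j = 4353$ ($j = -8737 + 13090 = 4353$)
$\left(j + 18940\right) + 383 = \left(4353 + 18940\right) + 383 = 23293 + 383 = 23676$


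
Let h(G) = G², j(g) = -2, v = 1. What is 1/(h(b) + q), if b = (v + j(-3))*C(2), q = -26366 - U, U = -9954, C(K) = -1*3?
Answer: -1/16403 ≈ -6.0964e-5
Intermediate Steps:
C(K) = -3
q = -16412 (q = -26366 - 1*(-9954) = -26366 + 9954 = -16412)
b = 3 (b = (1 - 2)*(-3) = -1*(-3) = 3)
1/(h(b) + q) = 1/(3² - 16412) = 1/(9 - 16412) = 1/(-16403) = -1/16403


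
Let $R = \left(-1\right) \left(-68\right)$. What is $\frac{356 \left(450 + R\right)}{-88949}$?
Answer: $- \frac{26344}{12707} \approx -2.0732$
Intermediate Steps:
$R = 68$
$\frac{356 \left(450 + R\right)}{-88949} = \frac{356 \left(450 + 68\right)}{-88949} = 356 \cdot 518 \left(- \frac{1}{88949}\right) = 184408 \left(- \frac{1}{88949}\right) = - \frac{26344}{12707}$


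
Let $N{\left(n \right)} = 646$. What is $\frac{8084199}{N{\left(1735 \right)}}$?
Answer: $\frac{8084199}{646} \approx 12514.0$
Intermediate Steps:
$\frac{8084199}{N{\left(1735 \right)}} = \frac{8084199}{646}$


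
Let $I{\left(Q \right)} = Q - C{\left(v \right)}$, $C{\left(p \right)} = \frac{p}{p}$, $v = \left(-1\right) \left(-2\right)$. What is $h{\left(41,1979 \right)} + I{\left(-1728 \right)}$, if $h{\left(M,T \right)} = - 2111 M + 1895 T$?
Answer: $3661925$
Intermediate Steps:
$v = 2$
$C{\left(p \right)} = 1$
$I{\left(Q \right)} = -1 + Q$ ($I{\left(Q \right)} = Q - 1 = -1 + Q$)
$h{\left(41,1979 \right)} + I{\left(-1728 \right)} = \left(\left(-2111\right) 41 + 1895 \cdot 1979\right) - 1729 = \left(-86551 + 3750205\right) - 1729 = 3663654 - 1729 = 3661925$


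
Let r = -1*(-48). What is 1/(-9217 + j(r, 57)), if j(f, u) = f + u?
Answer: -1/9112 ≈ -0.00010975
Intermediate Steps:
r = 48
1/(-9217 + j(r, 57)) = 1/(-9217 + (48 + 57)) = 1/(-9217 + 105) = 1/(-9112) = -1/9112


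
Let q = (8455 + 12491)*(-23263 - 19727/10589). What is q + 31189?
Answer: -5159751065443/10589 ≈ -4.8727e+8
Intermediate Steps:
q = -5160081325764/10589 (q = 20946*(-23263 - 19727*1/10589) = 20946*(-23263 - 19727/10589) = 20946*(-246351634/10589) = -5160081325764/10589 ≈ -4.8731e+8)
q + 31189 = -5160081325764/10589 + 31189 = -5159751065443/10589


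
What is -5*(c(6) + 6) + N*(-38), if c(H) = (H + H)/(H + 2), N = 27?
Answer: -2127/2 ≈ -1063.5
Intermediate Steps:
c(H) = 2*H/(2 + H) (c(H) = (2*H)/(2 + H) = 2*H/(2 + H))
-5*(c(6) + 6) + N*(-38) = -5*(2*6/(2 + 6) + 6) + 27*(-38) = -5*(2*6/8 + 6) - 1026 = -5*(2*6*(⅛) + 6) - 1026 = -5*(3/2 + 6) - 1026 = -5*15/2 - 1026 = -75/2 - 1026 = -2127/2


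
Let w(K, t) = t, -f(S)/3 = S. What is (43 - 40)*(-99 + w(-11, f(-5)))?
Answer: -252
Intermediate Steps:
f(S) = -3*S
(43 - 40)*(-99 + w(-11, f(-5))) = (43 - 40)*(-99 - 3*(-5)) = 3*(-99 + 15) = 3*(-84) = -252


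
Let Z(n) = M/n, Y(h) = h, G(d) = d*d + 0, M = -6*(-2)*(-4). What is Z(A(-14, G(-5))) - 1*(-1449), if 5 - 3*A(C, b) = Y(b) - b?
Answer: 7101/5 ≈ 1420.2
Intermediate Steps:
M = -48 (M = 12*(-4) = -48)
G(d) = d**2 (G(d) = d**2 + 0 = d**2)
A(C, b) = 5/3 (A(C, b) = 5/3 - (b - b)/3 = 5/3 - 1/3*0 = 5/3 + 0 = 5/3)
Z(n) = -48/n
Z(A(-14, G(-5))) - 1*(-1449) = -48/5/3 - 1*(-1449) = -48*3/5 + 1449 = -144/5 + 1449 = 7101/5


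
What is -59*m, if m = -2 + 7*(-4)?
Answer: 1770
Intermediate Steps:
m = -30 (m = -2 - 28 = -30)
-59*m = -59*(-30) = 1770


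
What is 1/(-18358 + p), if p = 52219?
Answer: 1/33861 ≈ 2.9533e-5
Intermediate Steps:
1/(-18358 + p) = 1/(-18358 + 52219) = 1/33861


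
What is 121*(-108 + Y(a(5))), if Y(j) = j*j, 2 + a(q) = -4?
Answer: -8712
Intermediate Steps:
a(q) = -6 (a(q) = -2 - 4 = -6)
Y(j) = j²
121*(-108 + Y(a(5))) = 121*(-108 + (-6)²) = 121*(-108 + 36) = 121*(-72) = -8712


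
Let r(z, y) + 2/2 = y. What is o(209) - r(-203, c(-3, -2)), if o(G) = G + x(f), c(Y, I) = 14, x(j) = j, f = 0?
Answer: 196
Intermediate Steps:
r(z, y) = -1 + y
o(G) = G (o(G) = G + 0 = G)
o(209) - r(-203, c(-3, -2)) = 209 - (-1 + 14) = 209 - 1*13 = 209 - 13 = 196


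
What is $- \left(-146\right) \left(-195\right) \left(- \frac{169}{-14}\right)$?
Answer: $- \frac{2405715}{7} \approx -3.4367 \cdot 10^{5}$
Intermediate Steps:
$- \left(-146\right) \left(-195\right) \left(- \frac{169}{-14}\right) = - 28470 \left(\left(-169\right) \left(- \frac{1}{14}\right)\right) = - \frac{28470 \cdot 169}{14} = \left(-1\right) \frac{2405715}{7} = - \frac{2405715}{7}$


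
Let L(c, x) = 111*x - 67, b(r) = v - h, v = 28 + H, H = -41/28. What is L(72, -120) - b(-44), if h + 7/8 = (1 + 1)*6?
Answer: -750535/56 ≈ -13402.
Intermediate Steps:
H = -41/28 (H = -41*1/28 = -41/28 ≈ -1.4643)
h = 89/8 (h = -7/8 + (1 + 1)*6 = -7/8 + 2*6 = -7/8 + 12 = 89/8 ≈ 11.125)
v = 743/28 (v = 28 - 41/28 = 743/28 ≈ 26.536)
b(r) = 863/56 (b(r) = 743/28 - 1*89/8 = 743/28 - 89/8 = 863/56)
L(c, x) = -67 + 111*x
L(72, -120) - b(-44) = (-67 + 111*(-120)) - 1*863/56 = (-67 - 13320) - 863/56 = -13387 - 863/56 = -750535/56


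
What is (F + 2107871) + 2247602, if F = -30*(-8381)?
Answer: 4606903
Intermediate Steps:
F = 251430
(F + 2107871) + 2247602 = (251430 + 2107871) + 2247602 = 2359301 + 2247602 = 4606903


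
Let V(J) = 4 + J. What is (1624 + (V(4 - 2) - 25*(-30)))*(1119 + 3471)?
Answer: 10924200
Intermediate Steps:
(1624 + (V(4 - 2) - 25*(-30)))*(1119 + 3471) = (1624 + ((4 + (4 - 2)) - 25*(-30)))*(1119 + 3471) = (1624 + ((4 + 2) + 750))*4590 = (1624 + (6 + 750))*4590 = (1624 + 756)*4590 = 2380*4590 = 10924200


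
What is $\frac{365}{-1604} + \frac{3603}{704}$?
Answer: $\frac{1380563}{282304} \approx 4.8903$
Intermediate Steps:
$\frac{365}{-1604} + \frac{3603}{704} = 365 \left(- \frac{1}{1604}\right) + 3603 \cdot \frac{1}{704} = - \frac{365}{1604} + \frac{3603}{704} = \frac{1380563}{282304}$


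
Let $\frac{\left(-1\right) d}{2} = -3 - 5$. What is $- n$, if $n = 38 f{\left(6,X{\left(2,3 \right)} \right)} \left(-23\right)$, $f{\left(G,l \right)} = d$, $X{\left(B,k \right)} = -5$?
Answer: $13984$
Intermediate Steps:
$d = 16$ ($d = - 2 \left(-3 - 5\right) = \left(-2\right) \left(-8\right) = 16$)
$f{\left(G,l \right)} = 16$
$n = -13984$ ($n = 38 \cdot 16 \left(-23\right) = 608 \left(-23\right) = -13984$)
$- n = \left(-1\right) \left(-13984\right) = 13984$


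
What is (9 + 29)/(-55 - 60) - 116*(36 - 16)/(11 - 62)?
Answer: 264862/5865 ≈ 45.160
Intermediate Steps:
(9 + 29)/(-55 - 60) - 116*(36 - 16)/(11 - 62) = 38/(-115) - 2320/(-51) = 38*(-1/115) - 2320*(-1)/51 = -38/115 - 116*(-20/51) = -38/115 + 2320/51 = 264862/5865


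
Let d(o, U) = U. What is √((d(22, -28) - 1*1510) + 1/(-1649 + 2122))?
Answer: I*√344094729/473 ≈ 39.217*I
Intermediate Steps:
√((d(22, -28) - 1*1510) + 1/(-1649 + 2122)) = √((-28 - 1*1510) + 1/(-1649 + 2122)) = √((-28 - 1510) + 1/473) = √(-1538 + 1/473) = √(-727473/473) = I*√344094729/473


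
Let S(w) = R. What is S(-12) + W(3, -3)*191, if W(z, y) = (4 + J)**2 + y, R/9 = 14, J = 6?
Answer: 18653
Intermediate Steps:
R = 126 (R = 9*14 = 126)
S(w) = 126
W(z, y) = 100 + y (W(z, y) = (4 + 6)**2 + y = 10**2 + y = 100 + y)
S(-12) + W(3, -3)*191 = 126 + (100 - 3)*191 = 126 + 97*191 = 126 + 18527 = 18653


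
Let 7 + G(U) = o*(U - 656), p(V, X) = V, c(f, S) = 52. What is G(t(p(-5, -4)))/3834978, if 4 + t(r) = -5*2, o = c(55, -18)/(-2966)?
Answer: 7039/5687272374 ≈ 1.2377e-6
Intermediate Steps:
o = -26/1483 (o = 52/(-2966) = 52*(-1/2966) = -26/1483 ≈ -0.017532)
t(r) = -14 (t(r) = -4 - 5*2 = -4 - 10 = -14)
G(U) = 6675/1483 - 26*U/1483 (G(U) = -7 - 26*(U - 656)/1483 = -7 - 26*(-656 + U)/1483 = -7 + (17056/1483 - 26*U/1483) = 6675/1483 - 26*U/1483)
G(t(p(-5, -4)))/3834978 = (6675/1483 - 26/1483*(-14))/3834978 = (6675/1483 + 364/1483)*(1/3834978) = (7039/1483)*(1/3834978) = 7039/5687272374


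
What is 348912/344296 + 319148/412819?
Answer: 31739860342/17766491303 ≈ 1.7865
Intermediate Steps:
348912/344296 + 319148/412819 = 348912*(1/344296) + 319148*(1/412819) = 43614/43037 + 319148/412819 = 31739860342/17766491303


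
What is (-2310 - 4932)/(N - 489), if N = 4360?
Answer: -7242/3871 ≈ -1.8708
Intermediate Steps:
(-2310 - 4932)/(N - 489) = (-2310 - 4932)/(4360 - 489) = -7242/3871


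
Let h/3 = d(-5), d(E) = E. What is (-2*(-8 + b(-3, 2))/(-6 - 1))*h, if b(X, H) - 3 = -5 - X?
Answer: 30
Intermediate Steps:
h = -15 (h = 3*(-5) = -15)
b(X, H) = -2 - X (b(X, H) = 3 + (-5 - X) = -2 - X)
(-2*(-8 + b(-3, 2))/(-6 - 1))*h = -2*(-8 + (-2 - 1*(-3)))/(-6 - 1)*(-15) = -2*(-8 + (-2 + 3))/(-7)*(-15) = -2*(-8 + 1)*(-1)/7*(-15) = -(-14)*(-1)/7*(-15) = -2*1*(-15) = -2*(-15) = 30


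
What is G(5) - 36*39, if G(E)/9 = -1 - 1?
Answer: -1422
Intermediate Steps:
G(E) = -18 (G(E) = 9*(-1 - 1) = 9*(-2) = -18)
G(5) - 36*39 = -18 - 36*39 = -18 - 1404 = -1422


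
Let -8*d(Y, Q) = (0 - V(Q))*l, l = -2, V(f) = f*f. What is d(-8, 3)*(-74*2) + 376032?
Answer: 376365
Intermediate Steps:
V(f) = f²
d(Y, Q) = -Q²/4 (d(Y, Q) = -(0 - Q²)*(-2)/8 = -(-Q²)*(-2)/8 = -Q²/4)
d(-8, 3)*(-74*2) + 376032 = (-¼*3²)*(-74*2) + 376032 = -¼*9*(-148) + 376032 = -9/4*(-148) + 376032 = 333 + 376032 = 376365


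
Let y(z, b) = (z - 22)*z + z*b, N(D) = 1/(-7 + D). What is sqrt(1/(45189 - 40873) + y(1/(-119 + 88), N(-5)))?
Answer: sqrt(7185991098)/100347 ≈ 0.84477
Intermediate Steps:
y(z, b) = b*z + z*(-22 + z) (y(z, b) = (-22 + z)*z + b*z = z*(-22 + z) + b*z = b*z + z*(-22 + z))
sqrt(1/(45189 - 40873) + y(1/(-119 + 88), N(-5))) = sqrt(1/(45189 - 40873) + (-22 + 1/(-7 - 5) + 1/(-119 + 88))/(-119 + 88)) = sqrt(1/4316 + (-22 + 1/(-12) + 1/(-31))/(-31)) = sqrt(1/4316 - (-22 - 1/12 - 1/31)/31) = sqrt(1/4316 - 1/31*(-8227/372)) = sqrt(1/4316 + 8227/11532) = sqrt(2219954/3110757) = sqrt(7185991098)/100347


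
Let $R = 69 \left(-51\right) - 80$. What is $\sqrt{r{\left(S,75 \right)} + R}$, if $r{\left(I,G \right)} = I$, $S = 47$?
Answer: $4 i \sqrt{222} \approx 59.599 i$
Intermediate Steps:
$R = -3599$ ($R = -3519 - 80 = -3599$)
$\sqrt{r{\left(S,75 \right)} + R} = \sqrt{47 - 3599} = \sqrt{-3552} = 4 i \sqrt{222}$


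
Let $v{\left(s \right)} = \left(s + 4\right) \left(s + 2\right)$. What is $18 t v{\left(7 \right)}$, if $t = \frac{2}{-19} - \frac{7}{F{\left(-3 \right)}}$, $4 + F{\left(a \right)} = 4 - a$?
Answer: $- \frac{82566}{19} \approx -4345.6$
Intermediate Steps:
$F{\left(a \right)} = - a$ ($F{\left(a \right)} = -4 - \left(-4 + a\right) = - a$)
$v{\left(s \right)} = \left(2 + s\right) \left(4 + s\right)$ ($v{\left(s \right)} = \left(4 + s\right) \left(2 + s\right) = \left(2 + s\right) \left(4 + s\right)$)
$t = - \frac{139}{57}$ ($t = \frac{2}{-19} - \frac{7}{\left(-1\right) \left(-3\right)} = 2 \left(- \frac{1}{19}\right) - \frac{7}{3} = - \frac{2}{19} - \frac{7}{3} = - \frac{139}{57} \approx -2.4386$)
$18 t v{\left(7 \right)} = 18 \left(- \frac{139}{57}\right) \left(8 + 7^{2} + 6 \cdot 7\right) = - \frac{834 \left(8 + 49 + 42\right)}{19} = \left(- \frac{834}{19}\right) 99 = - \frac{82566}{19}$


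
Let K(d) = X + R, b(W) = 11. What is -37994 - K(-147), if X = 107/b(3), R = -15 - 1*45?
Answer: -417381/11 ≈ -37944.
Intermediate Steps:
R = -60 (R = -15 - 45 = -60)
X = 107/11 ≈ 9.7273
K(d) = -553/11 (K(d) = 107/11 - 60 = -553/11)
-37994 - K(-147) = -37994 - 1*(-553/11) = -37994 + 553/11 = -417381/11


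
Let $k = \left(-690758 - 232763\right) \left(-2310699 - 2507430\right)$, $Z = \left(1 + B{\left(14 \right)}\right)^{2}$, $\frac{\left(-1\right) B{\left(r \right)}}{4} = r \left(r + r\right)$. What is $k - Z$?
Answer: $4449640856720$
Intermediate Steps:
$B{\left(r \right)} = - 8 r^{2}$ ($B{\left(r \right)} = - 4 r \left(r + r\right) = - 4 r 2 r = - 4 \cdot 2 r^{2} = - 8 r^{2}$)
$Z = 2455489$ ($Z = \left(1 - 8 \cdot 14^{2}\right)^{2} = \left(1 - 1568\right)^{2} = \left(-1567\right)^{2} = 2455489$)
$k = 4449643312209$ ($k = \left(-923521\right) \left(-4818129\right) = 4449643312209$)
$k - Z = 4449643312209 - 2455489 = 4449640856720$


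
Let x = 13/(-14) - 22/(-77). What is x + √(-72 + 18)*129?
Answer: -9/14 + 387*I*√6 ≈ -0.64286 + 947.95*I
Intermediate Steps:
x = -9/14 (x = 13*(-1/14) - 22*(-1/77) = -13/14 + 2/7 = -9/14 ≈ -0.64286)
x + √(-72 + 18)*129 = -9/14 + √(-72 + 18)*129 = -9/14 + √(-54)*129 = -9/14 + (3*I*√6)*129 = -9/14 + 387*I*√6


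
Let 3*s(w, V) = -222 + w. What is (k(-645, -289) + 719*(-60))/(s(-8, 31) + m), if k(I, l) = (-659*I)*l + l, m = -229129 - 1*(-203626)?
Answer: 368652972/76739 ≈ 4804.0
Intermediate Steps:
s(w, V) = -74 + w/3 (s(w, V) = (-222 + w)/3 = -74 + w/3)
m = -25503 (m = -229129 + 203626 = -25503)
k(I, l) = l - 659*I*l (k(I, l) = -659*I*l + l = l - 659*I*l)
(k(-645, -289) + 719*(-60))/(s(-8, 31) + m) = (-289*(1 - 659*(-645)) + 719*(-60))/((-74 + (⅓)*(-8)) - 25503) = (-289*(1 + 425055) - 43140)/((-74 - 8/3) - 25503) = (-289*425056 - 43140)/(-230/3 - 25503) = (-122841184 - 43140)/(-76739/3) = -122884324*(-3/76739) = 368652972/76739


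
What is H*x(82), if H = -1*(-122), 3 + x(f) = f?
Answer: 9638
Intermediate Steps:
x(f) = -3 + f
H = 122
H*x(82) = 122*(-3 + 82) = 122*79 = 9638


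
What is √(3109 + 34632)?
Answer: √37741 ≈ 194.27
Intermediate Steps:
√(3109 + 34632) = √37741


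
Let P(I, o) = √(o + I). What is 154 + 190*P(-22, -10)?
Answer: 154 + 760*I*√2 ≈ 154.0 + 1074.8*I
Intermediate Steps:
P(I, o) = √(I + o)
154 + 190*P(-22, -10) = 154 + 190*√(-22 - 10) = 154 + 190*√(-32) = 154 + 190*(4*I*√2) = 154 + 760*I*√2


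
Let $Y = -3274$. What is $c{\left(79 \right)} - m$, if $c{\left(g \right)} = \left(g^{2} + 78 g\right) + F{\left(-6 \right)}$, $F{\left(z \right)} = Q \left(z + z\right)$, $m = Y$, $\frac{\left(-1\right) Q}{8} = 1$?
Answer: $15773$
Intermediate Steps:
$Q = -8$ ($Q = \left(-8\right) 1 = -8$)
$m = -3274$
$F{\left(z \right)} = - 16 z$ ($F{\left(z \right)} = - 8 \left(z + z\right) = - 8 \cdot 2 z = - 16 z$)
$c{\left(g \right)} = 96 + g^{2} + 78 g$ ($c{\left(g \right)} = \left(g^{2} + 78 g\right) - -96 = \left(g^{2} + 78 g\right) + 96 = 96 + g^{2} + 78 g$)
$c{\left(79 \right)} - m = \left(96 + 79^{2} + 78 \cdot 79\right) - -3274 = \left(96 + 6241 + 6162\right) + 3274 = 12499 + 3274 = 15773$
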